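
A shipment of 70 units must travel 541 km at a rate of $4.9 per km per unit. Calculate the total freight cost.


TC = dist * cost * units = 541 * 4.9 * 70 = $185563.00

$185563.00


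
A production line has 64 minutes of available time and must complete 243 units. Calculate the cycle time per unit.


Formula: CT = Available Time / Number of Units
CT = 64 min / 243 units
CT = 0.26 min/unit

0.26 min/unit


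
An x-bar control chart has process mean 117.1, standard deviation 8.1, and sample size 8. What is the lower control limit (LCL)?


LCL = 117.1 - 3 * 8.1 / sqrt(8)

108.51


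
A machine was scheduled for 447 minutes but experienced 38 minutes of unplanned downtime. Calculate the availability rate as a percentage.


Formula: Availability = (Planned Time - Downtime) / Planned Time * 100
Uptime = 447 - 38 = 409 min
Availability = 409 / 447 * 100 = 91.5%

91.5%


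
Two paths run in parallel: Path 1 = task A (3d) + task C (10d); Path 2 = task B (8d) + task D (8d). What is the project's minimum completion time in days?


Path 1 = 3 + 10 = 13 days
Path 2 = 8 + 8 = 16 days
Duration = max(13, 16) = 16 days

16 days


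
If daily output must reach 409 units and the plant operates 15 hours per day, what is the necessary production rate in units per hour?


Formula: Production Rate = Daily Demand / Available Hours
Rate = 409 units/day / 15 hours/day
Rate = 27.3 units/hour

27.3 units/hour


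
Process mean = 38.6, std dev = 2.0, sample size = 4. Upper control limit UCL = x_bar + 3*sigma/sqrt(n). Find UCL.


UCL = 38.6 + 3 * 2.0 / sqrt(4)

41.6


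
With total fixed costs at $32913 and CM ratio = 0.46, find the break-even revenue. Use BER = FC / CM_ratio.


Formula: BER = Fixed Costs / Contribution Margin Ratio
BER = $32913 / 0.46
BER = $71550.00 (to the nearest cent)

$71550.00


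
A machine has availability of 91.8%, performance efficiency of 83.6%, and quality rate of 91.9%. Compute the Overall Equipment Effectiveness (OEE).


Formula: OEE = Availability * Performance * Quality / 10000
A * P = 91.8% * 83.6% / 100 = 76.74%
OEE = 76.74% * 91.9% / 100 = 70.5%

70.5%


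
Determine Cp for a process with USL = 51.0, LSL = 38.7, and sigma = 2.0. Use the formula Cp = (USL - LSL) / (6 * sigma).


Cp = (51.0 - 38.7) / (6 * 2.0)

1.03


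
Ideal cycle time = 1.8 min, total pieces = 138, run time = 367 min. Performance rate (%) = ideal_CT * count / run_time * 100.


Formula: Performance = (Ideal CT * Total Count) / Run Time * 100
Ideal output time = 1.8 * 138 = 248.4 min
Performance = 248.4 / 367 * 100 = 67.7%

67.7%


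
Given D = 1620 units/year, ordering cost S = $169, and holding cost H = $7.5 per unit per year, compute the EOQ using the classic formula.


Formula: EOQ = sqrt(2 * D * S / H)
Numerator: 2 * 1620 * 169 = 547560
2DS/H = 547560 / 7.5 = 73008.0
EOQ = sqrt(73008.0) = 270.2 units

270.2 units


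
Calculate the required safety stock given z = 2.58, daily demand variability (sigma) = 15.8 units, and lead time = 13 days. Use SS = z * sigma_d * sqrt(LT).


Formula: SS = z * sigma_d * sqrt(LT)
sqrt(LT) = sqrt(13) = 3.6056
SS = 2.58 * 15.8 * 3.6056
SS = 147.0 units

147.0 units


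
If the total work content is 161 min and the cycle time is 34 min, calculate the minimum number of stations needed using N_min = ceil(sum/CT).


Formula: N_min = ceil(Sum of Task Times / Cycle Time)
N_min = ceil(161 min / 34 min) = ceil(4.7353)
N_min = 5 stations

5


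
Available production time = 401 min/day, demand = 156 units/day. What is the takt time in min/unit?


Formula: Takt Time = Available Production Time / Customer Demand
Takt = 401 min/day / 156 units/day
Takt = 2.57 min/unit

2.57 min/unit


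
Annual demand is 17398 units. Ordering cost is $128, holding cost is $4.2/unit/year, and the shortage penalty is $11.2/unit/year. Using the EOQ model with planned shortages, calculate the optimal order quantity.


Formula: EOQ* = sqrt(2DS/H) * sqrt((H+P)/P)
Base EOQ = sqrt(2*17398*128/4.2) = 1029.78 units
Correction = sqrt((4.2+11.2)/11.2) = 1.1726
EOQ* = 1029.78 * 1.1726 = 1207.5 units

1207.5 units


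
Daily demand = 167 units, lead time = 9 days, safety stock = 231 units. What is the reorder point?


Formula: ROP = (Daily Demand * Lead Time) + Safety Stock
Demand during lead time = 167 * 9 = 1503 units
ROP = 1503 + 231 = 1734 units

1734 units


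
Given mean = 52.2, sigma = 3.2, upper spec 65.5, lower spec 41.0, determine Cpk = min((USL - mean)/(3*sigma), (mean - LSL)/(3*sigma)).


Cpu = (65.5 - 52.2) / (3 * 3.2) = 1.39
Cpl = (52.2 - 41.0) / (3 * 3.2) = 1.17
Cpk = min(1.39, 1.17) = 1.17

1.17


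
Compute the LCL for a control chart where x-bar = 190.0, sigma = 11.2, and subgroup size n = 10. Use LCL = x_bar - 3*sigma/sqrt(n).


LCL = 190.0 - 3 * 11.2 / sqrt(10)

179.37


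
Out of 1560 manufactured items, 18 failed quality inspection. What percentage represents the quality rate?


Formula: Quality Rate = Good Pieces / Total Pieces * 100
Good pieces = 1560 - 18 = 1542
QR = 1542 / 1560 * 100 = 98.8%

98.8%


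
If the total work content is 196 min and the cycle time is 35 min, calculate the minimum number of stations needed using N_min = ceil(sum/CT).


Formula: N_min = ceil(Sum of Task Times / Cycle Time)
N_min = ceil(196 min / 35 min) = ceil(5.6)
N_min = 6 stations

6


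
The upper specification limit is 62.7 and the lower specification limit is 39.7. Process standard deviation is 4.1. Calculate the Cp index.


Cp = (62.7 - 39.7) / (6 * 4.1)

0.93


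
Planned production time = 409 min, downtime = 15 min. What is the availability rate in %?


Formula: Availability = (Planned Time - Downtime) / Planned Time * 100
Uptime = 409 - 15 = 394 min
Availability = 394 / 409 * 100 = 96.3%

96.3%


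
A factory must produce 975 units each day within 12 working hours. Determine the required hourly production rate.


Formula: Production Rate = Daily Demand / Available Hours
Rate = 975 units/day / 12 hours/day
Rate = 81.3 units/hour

81.3 units/hour


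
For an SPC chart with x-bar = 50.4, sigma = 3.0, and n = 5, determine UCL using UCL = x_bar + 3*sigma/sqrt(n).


UCL = 50.4 + 3 * 3.0 / sqrt(5)

54.42


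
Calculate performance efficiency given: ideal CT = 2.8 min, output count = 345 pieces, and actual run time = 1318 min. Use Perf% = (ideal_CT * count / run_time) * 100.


Formula: Performance = (Ideal CT * Total Count) / Run Time * 100
Ideal output time = 2.8 * 345 = 966.0 min
Performance = 966.0 / 1318 * 100 = 73.3%

73.3%


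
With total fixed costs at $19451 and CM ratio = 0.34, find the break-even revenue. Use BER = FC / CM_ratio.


Formula: BER = Fixed Costs / Contribution Margin Ratio
BER = $19451 / 0.34
BER = $57208.82 (to the nearest cent)

$57208.82


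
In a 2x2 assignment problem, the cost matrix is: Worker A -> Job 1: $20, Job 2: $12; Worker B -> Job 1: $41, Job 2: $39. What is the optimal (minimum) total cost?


Option 1: A->1 + B->2 = $20 + $39 = $59
Option 2: A->2 + B->1 = $12 + $41 = $53
Min cost = min($59, $53) = $53

$53


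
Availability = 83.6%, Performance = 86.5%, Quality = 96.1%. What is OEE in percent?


Formula: OEE = Availability * Performance * Quality / 10000
A * P = 83.6% * 86.5% / 100 = 72.31%
OEE = 72.31% * 96.1% / 100 = 69.5%

69.5%


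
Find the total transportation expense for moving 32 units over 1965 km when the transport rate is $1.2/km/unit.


TC = dist * cost * units = 1965 * 1.2 * 32 = $75456.00

$75456.00


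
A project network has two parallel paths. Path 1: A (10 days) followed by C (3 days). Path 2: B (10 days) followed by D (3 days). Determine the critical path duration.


Path 1 = 10 + 3 = 13 days
Path 2 = 10 + 3 = 13 days
Duration = max(13, 13) = 13 days

13 days


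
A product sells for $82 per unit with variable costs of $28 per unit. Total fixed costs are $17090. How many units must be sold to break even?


Formula: BEQ = Fixed Costs / (Price - Variable Cost)
Contribution margin = $82 - $28 = $54/unit
BEQ = ceil($17090 / $54/unit) = ceil(316.48) = 317 units

317 units


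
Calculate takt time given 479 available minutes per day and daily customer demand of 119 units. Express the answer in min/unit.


Formula: Takt Time = Available Production Time / Customer Demand
Takt = 479 min/day / 119 units/day
Takt = 4.03 min/unit

4.03 min/unit


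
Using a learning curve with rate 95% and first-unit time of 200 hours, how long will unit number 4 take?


Formula: T_n = T_1 * (learning_rate)^(log2(n)) where learning_rate = rate/100
Doublings = log2(4) = 2
T_n = 200 * 0.95^2
T_n = 200 * 0.9025 = 180.5 hours

180.5 hours


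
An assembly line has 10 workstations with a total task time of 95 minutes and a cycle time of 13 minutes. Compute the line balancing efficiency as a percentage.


Formula: Efficiency = Sum of Task Times / (N_stations * CT) * 100
Total station capacity = 10 stations * 13 min = 130 min
Efficiency = 95 / 130 * 100 = 73.1%

73.1%


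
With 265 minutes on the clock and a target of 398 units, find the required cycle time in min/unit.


Formula: CT = Available Time / Number of Units
CT = 265 min / 398 units
CT = 0.67 min/unit

0.67 min/unit


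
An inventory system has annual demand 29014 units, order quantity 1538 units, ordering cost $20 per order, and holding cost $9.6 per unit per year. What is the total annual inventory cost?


TC = 29014/1538 * 20 + 1538/2 * 9.6

$7759.70


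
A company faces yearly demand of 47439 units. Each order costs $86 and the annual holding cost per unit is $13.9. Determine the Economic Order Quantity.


Formula: EOQ = sqrt(2 * D * S / H)
Numerator: 2 * 47439 * 86 = 8159508
2DS/H = 8159508 / 13.9 = 587015.0
EOQ = sqrt(587015.0) = 766.2 units

766.2 units


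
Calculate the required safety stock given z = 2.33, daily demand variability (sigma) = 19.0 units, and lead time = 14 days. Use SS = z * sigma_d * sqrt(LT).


Formula: SS = z * sigma_d * sqrt(LT)
sqrt(LT) = sqrt(14) = 3.7417
SS = 2.33 * 19.0 * 3.7417
SS = 165.6 units

165.6 units


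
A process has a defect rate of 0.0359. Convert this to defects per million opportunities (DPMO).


DPMO = defect_rate * 1000000 = 0.0359 * 1000000

35900


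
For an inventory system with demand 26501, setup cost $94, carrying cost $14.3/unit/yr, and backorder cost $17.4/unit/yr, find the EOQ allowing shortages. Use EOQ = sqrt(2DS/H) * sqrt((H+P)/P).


Formula: EOQ* = sqrt(2DS/H) * sqrt((H+P)/P)
Base EOQ = sqrt(2*26501*94/14.3) = 590.26 units
Correction = sqrt((14.3+17.4)/17.4) = 1.34976
EOQ* = 590.26 * 1.34976 = 796.7 units

796.7 units


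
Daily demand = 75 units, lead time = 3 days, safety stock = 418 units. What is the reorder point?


Formula: ROP = (Daily Demand * Lead Time) + Safety Stock
Demand during lead time = 75 * 3 = 225 units
ROP = 225 + 418 = 643 units

643 units


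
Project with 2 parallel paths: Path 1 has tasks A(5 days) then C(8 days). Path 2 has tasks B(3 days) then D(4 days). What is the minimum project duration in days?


Path 1 = 5 + 8 = 13 days
Path 2 = 3 + 4 = 7 days
Duration = max(13, 7) = 13 days

13 days


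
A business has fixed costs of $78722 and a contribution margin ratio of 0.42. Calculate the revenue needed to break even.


Formula: BER = Fixed Costs / Contribution Margin Ratio
BER = $78722 / 0.42
BER = $187433.33 (to the nearest cent)

$187433.33


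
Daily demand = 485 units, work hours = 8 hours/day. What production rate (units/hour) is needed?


Formula: Production Rate = Daily Demand / Available Hours
Rate = 485 units/day / 8 hours/day
Rate = 60.6 units/hour

60.6 units/hour


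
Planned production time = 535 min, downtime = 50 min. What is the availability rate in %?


Formula: Availability = (Planned Time - Downtime) / Planned Time * 100
Uptime = 535 - 50 = 485 min
Availability = 485 / 535 * 100 = 90.7%

90.7%


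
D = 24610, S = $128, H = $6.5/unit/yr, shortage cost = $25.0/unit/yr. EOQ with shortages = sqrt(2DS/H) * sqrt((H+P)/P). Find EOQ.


Formula: EOQ* = sqrt(2DS/H) * sqrt((H+P)/P)
Base EOQ = sqrt(2*24610*128/6.5) = 984.51 units
Correction = sqrt((6.5+25.0)/25.0) = 1.1225
EOQ* = 984.51 * 1.1225 = 1105.1 units

1105.1 units


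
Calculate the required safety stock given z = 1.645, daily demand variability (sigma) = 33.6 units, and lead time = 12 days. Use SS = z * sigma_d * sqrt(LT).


Formula: SS = z * sigma_d * sqrt(LT)
sqrt(LT) = sqrt(12) = 3.4641
SS = 1.645 * 33.6 * 3.4641
SS = 191.5 units

191.5 units


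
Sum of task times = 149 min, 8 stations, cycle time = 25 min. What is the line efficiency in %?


Formula: Efficiency = Sum of Task Times / (N_stations * CT) * 100
Total station capacity = 8 stations * 25 min = 200 min
Efficiency = 149 / 200 * 100 = 74.5%

74.5%


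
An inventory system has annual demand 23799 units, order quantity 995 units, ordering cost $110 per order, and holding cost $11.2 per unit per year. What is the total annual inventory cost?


TC = 23799/995 * 110 + 995/2 * 11.2

$8203.05


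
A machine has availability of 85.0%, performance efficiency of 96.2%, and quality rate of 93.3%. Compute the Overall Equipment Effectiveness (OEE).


Formula: OEE = Availability * Performance * Quality / 10000
A * P = 85.0% * 96.2% / 100 = 81.77%
OEE = 81.77% * 93.3% / 100 = 76.3%

76.3%


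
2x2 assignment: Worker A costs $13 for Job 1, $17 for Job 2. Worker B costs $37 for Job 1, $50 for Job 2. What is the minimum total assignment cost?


Option 1: A->1 + B->2 = $13 + $50 = $63
Option 2: A->2 + B->1 = $17 + $37 = $54
Min cost = min($63, $54) = $54

$54


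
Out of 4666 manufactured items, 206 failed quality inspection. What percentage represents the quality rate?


Formula: Quality Rate = Good Pieces / Total Pieces * 100
Good pieces = 4666 - 206 = 4460
QR = 4460 / 4666 * 100 = 95.6%

95.6%


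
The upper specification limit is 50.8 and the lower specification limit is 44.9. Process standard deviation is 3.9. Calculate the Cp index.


Cp = (50.8 - 44.9) / (6 * 3.9)

0.25


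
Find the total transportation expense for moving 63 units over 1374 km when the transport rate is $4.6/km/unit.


TC = dist * cost * units = 1374 * 4.6 * 63 = $398185.20

$398185.20


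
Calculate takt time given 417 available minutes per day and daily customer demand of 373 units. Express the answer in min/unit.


Formula: Takt Time = Available Production Time / Customer Demand
Takt = 417 min/day / 373 units/day
Takt = 1.12 min/unit

1.12 min/unit


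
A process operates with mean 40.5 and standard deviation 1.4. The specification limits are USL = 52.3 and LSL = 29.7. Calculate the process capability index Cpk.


Cpu = (52.3 - 40.5) / (3 * 1.4) = 2.81
Cpl = (40.5 - 29.7) / (3 * 1.4) = 2.57
Cpk = min(2.81, 2.57) = 2.57

2.57


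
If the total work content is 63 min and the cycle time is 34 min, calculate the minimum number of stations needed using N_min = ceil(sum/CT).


Formula: N_min = ceil(Sum of Task Times / Cycle Time)
N_min = ceil(63 min / 34 min) = ceil(1.8529)
N_min = 2 stations

2


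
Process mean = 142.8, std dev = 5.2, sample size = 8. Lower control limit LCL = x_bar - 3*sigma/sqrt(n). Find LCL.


LCL = 142.8 - 3 * 5.2 / sqrt(8)

137.28


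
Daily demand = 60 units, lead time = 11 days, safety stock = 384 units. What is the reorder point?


Formula: ROP = (Daily Demand * Lead Time) + Safety Stock
Demand during lead time = 60 * 11 = 660 units
ROP = 660 + 384 = 1044 units

1044 units


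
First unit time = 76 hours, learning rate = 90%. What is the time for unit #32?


Formula: T_n = T_1 * (learning_rate)^(log2(n)) where learning_rate = rate/100
Doublings = log2(32) = 5
T_n = 76 * 0.9^5
T_n = 76 * 0.5905 = 44.9 hours

44.9 hours


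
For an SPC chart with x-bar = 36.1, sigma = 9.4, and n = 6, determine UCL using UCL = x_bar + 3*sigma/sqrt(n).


UCL = 36.1 + 3 * 9.4 / sqrt(6)

47.61


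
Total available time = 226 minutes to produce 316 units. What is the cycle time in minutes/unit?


Formula: CT = Available Time / Number of Units
CT = 226 min / 316 units
CT = 0.72 min/unit

0.72 min/unit


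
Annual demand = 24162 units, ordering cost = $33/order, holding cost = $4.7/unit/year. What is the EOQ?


Formula: EOQ = sqrt(2 * D * S / H)
Numerator: 2 * 24162 * 33 = 1594692
2DS/H = 1594692 / 4.7 = 339296.2
EOQ = sqrt(339296.2) = 582.5 units

582.5 units


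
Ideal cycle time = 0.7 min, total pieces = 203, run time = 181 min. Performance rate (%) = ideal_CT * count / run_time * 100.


Formula: Performance = (Ideal CT * Total Count) / Run Time * 100
Ideal output time = 0.7 * 203 = 142.1 min
Performance = 142.1 / 181 * 100 = 78.5%

78.5%


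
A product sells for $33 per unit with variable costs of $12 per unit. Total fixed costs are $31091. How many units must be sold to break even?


Formula: BEQ = Fixed Costs / (Price - Variable Cost)
Contribution margin = $33 - $12 = $21/unit
BEQ = ceil($31091 / $21/unit) = ceil(1480.52) = 1481 units

1481 units


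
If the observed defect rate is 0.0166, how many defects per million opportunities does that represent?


DPMO = defect_rate * 1000000 = 0.0166 * 1000000

16600


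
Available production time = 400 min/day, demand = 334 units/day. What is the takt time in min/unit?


Formula: Takt Time = Available Production Time / Customer Demand
Takt = 400 min/day / 334 units/day
Takt = 1.2 min/unit

1.2 min/unit


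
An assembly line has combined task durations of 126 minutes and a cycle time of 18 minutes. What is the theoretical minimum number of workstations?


Formula: N_min = ceil(Sum of Task Times / Cycle Time)
N_min = ceil(126 min / 18 min) = ceil(7.0)
N_min = 7 stations

7


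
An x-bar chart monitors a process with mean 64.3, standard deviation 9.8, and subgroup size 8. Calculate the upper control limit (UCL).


UCL = 64.3 + 3 * 9.8 / sqrt(8)

74.69


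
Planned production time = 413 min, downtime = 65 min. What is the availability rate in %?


Formula: Availability = (Planned Time - Downtime) / Planned Time * 100
Uptime = 413 - 65 = 348 min
Availability = 348 / 413 * 100 = 84.3%

84.3%


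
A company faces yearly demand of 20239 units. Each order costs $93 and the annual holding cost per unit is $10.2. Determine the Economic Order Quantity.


Formula: EOQ = sqrt(2 * D * S / H)
Numerator: 2 * 20239 * 93 = 3764454
2DS/H = 3764454 / 10.2 = 369064.1
EOQ = sqrt(369064.1) = 607.5 units

607.5 units


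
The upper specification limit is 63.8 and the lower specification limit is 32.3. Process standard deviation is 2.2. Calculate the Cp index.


Cp = (63.8 - 32.3) / (6 * 2.2)

2.39


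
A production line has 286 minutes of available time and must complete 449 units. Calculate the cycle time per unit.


Formula: CT = Available Time / Number of Units
CT = 286 min / 449 units
CT = 0.64 min/unit

0.64 min/unit


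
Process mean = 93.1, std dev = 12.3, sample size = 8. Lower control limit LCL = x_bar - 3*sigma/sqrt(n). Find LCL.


LCL = 93.1 - 3 * 12.3 / sqrt(8)

80.05


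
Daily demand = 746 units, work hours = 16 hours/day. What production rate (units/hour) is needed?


Formula: Production Rate = Daily Demand / Available Hours
Rate = 746 units/day / 16 hours/day
Rate = 46.6 units/hour

46.6 units/hour


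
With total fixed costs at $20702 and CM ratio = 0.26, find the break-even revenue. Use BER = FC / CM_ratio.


Formula: BER = Fixed Costs / Contribution Margin Ratio
BER = $20702 / 0.26
BER = $79623.08 (to the nearest cent)

$79623.08


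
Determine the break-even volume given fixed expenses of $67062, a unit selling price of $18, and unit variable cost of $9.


Formula: BEQ = Fixed Costs / (Price - Variable Cost)
Contribution margin = $18 - $9 = $9/unit
BEQ = ceil($67062 / $9/unit) = ceil(7451.33) = 7452 units

7452 units


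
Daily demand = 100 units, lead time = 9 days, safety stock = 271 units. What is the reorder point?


Formula: ROP = (Daily Demand * Lead Time) + Safety Stock
Demand during lead time = 100 * 9 = 900 units
ROP = 900 + 271 = 1171 units

1171 units


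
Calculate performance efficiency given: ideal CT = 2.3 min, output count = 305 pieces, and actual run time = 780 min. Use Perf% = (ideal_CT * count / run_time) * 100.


Formula: Performance = (Ideal CT * Total Count) / Run Time * 100
Ideal output time = 2.3 * 305 = 701.5 min
Performance = 701.5 / 780 * 100 = 89.9%

89.9%


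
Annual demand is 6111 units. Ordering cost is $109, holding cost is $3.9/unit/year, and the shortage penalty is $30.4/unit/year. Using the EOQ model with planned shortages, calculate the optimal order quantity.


Formula: EOQ* = sqrt(2DS/H) * sqrt((H+P)/P)
Base EOQ = sqrt(2*6111*109/3.9) = 584.46 units
Correction = sqrt((3.9+30.4)/30.4) = 1.06221
EOQ* = 584.46 * 1.06221 = 620.8 units

620.8 units


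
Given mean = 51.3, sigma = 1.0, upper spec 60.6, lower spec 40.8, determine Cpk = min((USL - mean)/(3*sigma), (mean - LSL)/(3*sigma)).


Cpu = (60.6 - 51.3) / (3 * 1.0) = 3.1
Cpl = (51.3 - 40.8) / (3 * 1.0) = 3.5
Cpk = min(3.1, 3.5) = 3.1

3.1


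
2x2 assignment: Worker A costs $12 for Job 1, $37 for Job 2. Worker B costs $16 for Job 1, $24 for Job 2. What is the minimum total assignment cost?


Option 1: A->1 + B->2 = $12 + $24 = $36
Option 2: A->2 + B->1 = $37 + $16 = $53
Min cost = min($36, $53) = $36

$36


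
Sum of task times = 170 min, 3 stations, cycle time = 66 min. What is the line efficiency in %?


Formula: Efficiency = Sum of Task Times / (N_stations * CT) * 100
Total station capacity = 3 stations * 66 min = 198 min
Efficiency = 170 / 198 * 100 = 85.9%

85.9%


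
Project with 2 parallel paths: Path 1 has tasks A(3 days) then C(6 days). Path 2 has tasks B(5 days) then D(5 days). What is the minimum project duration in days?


Path 1 = 3 + 6 = 9 days
Path 2 = 5 + 5 = 10 days
Duration = max(9, 10) = 10 days

10 days


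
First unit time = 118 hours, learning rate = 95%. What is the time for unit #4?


Formula: T_n = T_1 * (learning_rate)^(log2(n)) where learning_rate = rate/100
Doublings = log2(4) = 2
T_n = 118 * 0.95^2
T_n = 118 * 0.9025 = 106.5 hours

106.5 hours


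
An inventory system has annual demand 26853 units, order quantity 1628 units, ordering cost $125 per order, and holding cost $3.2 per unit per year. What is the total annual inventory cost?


TC = 26853/1628 * 125 + 1628/2 * 3.2

$4666.61


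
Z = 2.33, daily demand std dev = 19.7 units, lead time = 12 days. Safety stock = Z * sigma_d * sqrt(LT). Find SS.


Formula: SS = z * sigma_d * sqrt(LT)
sqrt(LT) = sqrt(12) = 3.4641
SS = 2.33 * 19.7 * 3.4641
SS = 159.0 units

159.0 units


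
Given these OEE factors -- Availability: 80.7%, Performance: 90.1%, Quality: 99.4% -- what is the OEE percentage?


Formula: OEE = Availability * Performance * Quality / 10000
A * P = 80.7% * 90.1% / 100 = 72.71%
OEE = 72.71% * 99.4% / 100 = 72.3%

72.3%


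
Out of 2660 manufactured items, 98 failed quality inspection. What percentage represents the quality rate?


Formula: Quality Rate = Good Pieces / Total Pieces * 100
Good pieces = 2660 - 98 = 2562
QR = 2562 / 2660 * 100 = 96.3%

96.3%


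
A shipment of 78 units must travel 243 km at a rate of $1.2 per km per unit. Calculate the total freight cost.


TC = dist * cost * units = 243 * 1.2 * 78 = $22744.80

$22744.80


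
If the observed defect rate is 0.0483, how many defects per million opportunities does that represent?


DPMO = defect_rate * 1000000 = 0.0483 * 1000000

48300


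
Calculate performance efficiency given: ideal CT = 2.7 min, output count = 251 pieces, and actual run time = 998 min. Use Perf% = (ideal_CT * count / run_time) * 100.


Formula: Performance = (Ideal CT * Total Count) / Run Time * 100
Ideal output time = 2.7 * 251 = 677.7 min
Performance = 677.7 / 998 * 100 = 67.9%

67.9%


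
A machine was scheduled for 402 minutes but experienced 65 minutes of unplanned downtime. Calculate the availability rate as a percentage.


Formula: Availability = (Planned Time - Downtime) / Planned Time * 100
Uptime = 402 - 65 = 337 min
Availability = 337 / 402 * 100 = 83.8%

83.8%


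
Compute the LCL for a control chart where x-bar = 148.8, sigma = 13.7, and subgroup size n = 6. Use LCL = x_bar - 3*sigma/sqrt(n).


LCL = 148.8 - 3 * 13.7 / sqrt(6)

132.02


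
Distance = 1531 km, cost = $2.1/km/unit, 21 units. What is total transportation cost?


TC = dist * cost * units = 1531 * 2.1 * 21 = $67517.10

$67517.10


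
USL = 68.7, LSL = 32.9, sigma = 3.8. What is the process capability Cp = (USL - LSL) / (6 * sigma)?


Cp = (68.7 - 32.9) / (6 * 3.8)

1.57


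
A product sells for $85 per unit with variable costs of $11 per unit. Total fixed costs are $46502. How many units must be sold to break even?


Formula: BEQ = Fixed Costs / (Price - Variable Cost)
Contribution margin = $85 - $11 = $74/unit
BEQ = ceil($46502 / $74/unit) = ceil(628.41) = 629 units

629 units


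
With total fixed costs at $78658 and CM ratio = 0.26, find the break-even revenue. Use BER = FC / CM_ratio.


Formula: BER = Fixed Costs / Contribution Margin Ratio
BER = $78658 / 0.26
BER = $302530.77 (to the nearest cent)

$302530.77


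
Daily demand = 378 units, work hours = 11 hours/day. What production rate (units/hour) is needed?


Formula: Production Rate = Daily Demand / Available Hours
Rate = 378 units/day / 11 hours/day
Rate = 34.4 units/hour

34.4 units/hour


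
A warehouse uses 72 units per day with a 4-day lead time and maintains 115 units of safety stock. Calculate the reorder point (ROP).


Formula: ROP = (Daily Demand * Lead Time) + Safety Stock
Demand during lead time = 72 * 4 = 288 units
ROP = 288 + 115 = 403 units

403 units


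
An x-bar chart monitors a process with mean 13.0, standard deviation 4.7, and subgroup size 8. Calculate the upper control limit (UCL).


UCL = 13.0 + 3 * 4.7 / sqrt(8)

17.99


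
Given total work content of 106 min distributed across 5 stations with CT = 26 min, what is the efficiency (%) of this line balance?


Formula: Efficiency = Sum of Task Times / (N_stations * CT) * 100
Total station capacity = 5 stations * 26 min = 130 min
Efficiency = 106 / 130 * 100 = 81.5%

81.5%


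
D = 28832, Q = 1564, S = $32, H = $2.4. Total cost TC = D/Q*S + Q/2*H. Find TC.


TC = 28832/1564 * 32 + 1564/2 * 2.4

$2466.71


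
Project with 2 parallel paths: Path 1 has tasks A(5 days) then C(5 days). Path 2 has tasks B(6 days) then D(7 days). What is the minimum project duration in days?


Path 1 = 5 + 5 = 10 days
Path 2 = 6 + 7 = 13 days
Duration = max(10, 13) = 13 days

13 days


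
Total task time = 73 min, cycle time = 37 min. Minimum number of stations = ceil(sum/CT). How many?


Formula: N_min = ceil(Sum of Task Times / Cycle Time)
N_min = ceil(73 min / 37 min) = ceil(1.973)
N_min = 2 stations

2


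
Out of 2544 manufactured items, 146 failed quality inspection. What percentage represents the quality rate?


Formula: Quality Rate = Good Pieces / Total Pieces * 100
Good pieces = 2544 - 146 = 2398
QR = 2398 / 2544 * 100 = 94.3%

94.3%


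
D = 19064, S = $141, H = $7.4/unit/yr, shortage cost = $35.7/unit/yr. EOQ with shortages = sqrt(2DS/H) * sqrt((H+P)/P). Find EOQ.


Formula: EOQ* = sqrt(2DS/H) * sqrt((H+P)/P)
Base EOQ = sqrt(2*19064*141/7.4) = 852.35 units
Correction = sqrt((7.4+35.7)/35.7) = 1.09876
EOQ* = 852.35 * 1.09876 = 936.5 units

936.5 units


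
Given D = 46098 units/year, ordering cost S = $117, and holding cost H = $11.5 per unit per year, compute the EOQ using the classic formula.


Formula: EOQ = sqrt(2 * D * S / H)
Numerator: 2 * 46098 * 117 = 10786932
2DS/H = 10786932 / 11.5 = 937994.1
EOQ = sqrt(937994.1) = 968.5 units

968.5 units


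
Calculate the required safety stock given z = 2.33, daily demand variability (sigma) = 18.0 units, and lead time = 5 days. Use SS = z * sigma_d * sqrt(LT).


Formula: SS = z * sigma_d * sqrt(LT)
sqrt(LT) = sqrt(5) = 2.2361
SS = 2.33 * 18.0 * 2.2361
SS = 93.8 units

93.8 units


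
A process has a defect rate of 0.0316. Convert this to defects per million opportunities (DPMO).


DPMO = defect_rate * 1000000 = 0.0316 * 1000000

31600


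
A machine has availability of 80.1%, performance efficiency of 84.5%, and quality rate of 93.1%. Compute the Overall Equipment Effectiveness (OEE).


Formula: OEE = Availability * Performance * Quality / 10000
A * P = 80.1% * 84.5% / 100 = 67.68%
OEE = 67.68% * 93.1% / 100 = 63.0%

63.0%


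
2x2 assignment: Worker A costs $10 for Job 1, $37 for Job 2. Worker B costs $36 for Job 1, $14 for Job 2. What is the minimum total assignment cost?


Option 1: A->1 + B->2 = $10 + $14 = $24
Option 2: A->2 + B->1 = $37 + $36 = $73
Min cost = min($24, $73) = $24

$24


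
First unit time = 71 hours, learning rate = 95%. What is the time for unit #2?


Formula: T_n = T_1 * (learning_rate)^(log2(n)) where learning_rate = rate/100
Doublings = log2(2) = 1
T_n = 71 * 0.95^1
T_n = 71 * 0.95 = 67.5 hours

67.5 hours


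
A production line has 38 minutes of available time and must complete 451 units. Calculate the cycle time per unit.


Formula: CT = Available Time / Number of Units
CT = 38 min / 451 units
CT = 0.08 min/unit

0.08 min/unit


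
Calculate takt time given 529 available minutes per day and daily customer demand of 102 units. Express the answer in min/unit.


Formula: Takt Time = Available Production Time / Customer Demand
Takt = 529 min/day / 102 units/day
Takt = 5.19 min/unit

5.19 min/unit


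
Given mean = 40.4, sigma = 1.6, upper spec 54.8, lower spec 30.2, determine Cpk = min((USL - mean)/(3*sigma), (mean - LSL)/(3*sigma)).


Cpu = (54.8 - 40.4) / (3 * 1.6) = 3.0
Cpl = (40.4 - 30.2) / (3 * 1.6) = 2.13
Cpk = min(3.0, 2.13) = 2.13

2.13


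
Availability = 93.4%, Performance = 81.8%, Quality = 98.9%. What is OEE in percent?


Formula: OEE = Availability * Performance * Quality / 10000
A * P = 93.4% * 81.8% / 100 = 76.4%
OEE = 76.4% * 98.9% / 100 = 75.6%

75.6%


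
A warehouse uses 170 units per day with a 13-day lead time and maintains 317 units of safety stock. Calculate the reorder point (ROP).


Formula: ROP = (Daily Demand * Lead Time) + Safety Stock
Demand during lead time = 170 * 13 = 2210 units
ROP = 2210 + 317 = 2527 units

2527 units


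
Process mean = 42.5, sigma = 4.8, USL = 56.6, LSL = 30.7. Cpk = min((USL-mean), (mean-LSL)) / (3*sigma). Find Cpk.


Cpu = (56.6 - 42.5) / (3 * 4.8) = 0.98
Cpl = (42.5 - 30.7) / (3 * 4.8) = 0.82
Cpk = min(0.98, 0.82) = 0.82

0.82


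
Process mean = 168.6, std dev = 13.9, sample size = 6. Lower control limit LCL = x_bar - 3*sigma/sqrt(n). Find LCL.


LCL = 168.6 - 3 * 13.9 / sqrt(6)

151.58


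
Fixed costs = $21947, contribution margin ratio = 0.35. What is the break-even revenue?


Formula: BER = Fixed Costs / Contribution Margin Ratio
BER = $21947 / 0.35
BER = $62705.71 (to the nearest cent)

$62705.71


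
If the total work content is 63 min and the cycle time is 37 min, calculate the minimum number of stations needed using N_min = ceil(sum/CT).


Formula: N_min = ceil(Sum of Task Times / Cycle Time)
N_min = ceil(63 min / 37 min) = ceil(1.7027)
N_min = 2 stations

2


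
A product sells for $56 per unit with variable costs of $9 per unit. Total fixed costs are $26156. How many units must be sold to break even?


Formula: BEQ = Fixed Costs / (Price - Variable Cost)
Contribution margin = $56 - $9 = $47/unit
BEQ = ceil($26156 / $47/unit) = ceil(556.51) = 557 units

557 units


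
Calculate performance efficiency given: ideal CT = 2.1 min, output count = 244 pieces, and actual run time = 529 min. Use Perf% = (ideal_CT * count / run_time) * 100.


Formula: Performance = (Ideal CT * Total Count) / Run Time * 100
Ideal output time = 2.1 * 244 = 512.4 min
Performance = 512.4 / 529 * 100 = 96.9%

96.9%


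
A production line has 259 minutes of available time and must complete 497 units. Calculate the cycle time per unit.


Formula: CT = Available Time / Number of Units
CT = 259 min / 497 units
CT = 0.52 min/unit

0.52 min/unit


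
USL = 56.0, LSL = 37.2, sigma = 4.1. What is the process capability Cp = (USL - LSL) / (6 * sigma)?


Cp = (56.0 - 37.2) / (6 * 4.1)

0.76


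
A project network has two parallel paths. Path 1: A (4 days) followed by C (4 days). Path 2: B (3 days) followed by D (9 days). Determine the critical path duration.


Path 1 = 4 + 4 = 8 days
Path 2 = 3 + 9 = 12 days
Duration = max(8, 12) = 12 days

12 days


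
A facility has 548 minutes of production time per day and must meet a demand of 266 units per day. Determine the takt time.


Formula: Takt Time = Available Production Time / Customer Demand
Takt = 548 min/day / 266 units/day
Takt = 2.06 min/unit

2.06 min/unit


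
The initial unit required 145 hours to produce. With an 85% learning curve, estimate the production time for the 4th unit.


Formula: T_n = T_1 * (learning_rate)^(log2(n)) where learning_rate = rate/100
Doublings = log2(4) = 2
T_n = 145 * 0.85^2
T_n = 145 * 0.7225 = 104.8 hours

104.8 hours


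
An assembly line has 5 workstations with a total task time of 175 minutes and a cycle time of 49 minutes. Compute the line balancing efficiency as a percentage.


Formula: Efficiency = Sum of Task Times / (N_stations * CT) * 100
Total station capacity = 5 stations * 49 min = 245 min
Efficiency = 175 / 245 * 100 = 71.4%

71.4%


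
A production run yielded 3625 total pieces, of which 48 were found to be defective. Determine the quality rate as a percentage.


Formula: Quality Rate = Good Pieces / Total Pieces * 100
Good pieces = 3625 - 48 = 3577
QR = 3577 / 3625 * 100 = 98.7%

98.7%


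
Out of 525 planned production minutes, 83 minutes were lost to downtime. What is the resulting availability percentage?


Formula: Availability = (Planned Time - Downtime) / Planned Time * 100
Uptime = 525 - 83 = 442 min
Availability = 442 / 525 * 100 = 84.2%

84.2%


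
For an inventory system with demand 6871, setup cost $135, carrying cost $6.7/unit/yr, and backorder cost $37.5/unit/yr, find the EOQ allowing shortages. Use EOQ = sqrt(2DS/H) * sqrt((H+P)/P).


Formula: EOQ* = sqrt(2DS/H) * sqrt((H+P)/P)
Base EOQ = sqrt(2*6871*135/6.7) = 526.2 units
Correction = sqrt((6.7+37.5)/37.5) = 1.08566
EOQ* = 526.2 * 1.08566 = 571.3 units

571.3 units


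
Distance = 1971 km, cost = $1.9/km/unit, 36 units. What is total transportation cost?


TC = dist * cost * units = 1971 * 1.9 * 36 = $134816.40

$134816.40


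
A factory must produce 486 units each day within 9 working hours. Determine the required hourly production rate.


Formula: Production Rate = Daily Demand / Available Hours
Rate = 486 units/day / 9 hours/day
Rate = 54.0 units/hour

54.0 units/hour


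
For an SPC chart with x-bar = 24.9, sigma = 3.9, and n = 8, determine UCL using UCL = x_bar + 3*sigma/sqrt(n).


UCL = 24.9 + 3 * 3.9 / sqrt(8)

29.04


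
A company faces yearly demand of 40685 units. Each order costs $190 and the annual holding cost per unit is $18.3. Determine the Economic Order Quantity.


Formula: EOQ = sqrt(2 * D * S / H)
Numerator: 2 * 40685 * 190 = 15460300
2DS/H = 15460300 / 18.3 = 844825.1
EOQ = sqrt(844825.1) = 919.1 units

919.1 units


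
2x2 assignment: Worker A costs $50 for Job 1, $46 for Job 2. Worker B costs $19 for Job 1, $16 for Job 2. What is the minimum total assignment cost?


Option 1: A->1 + B->2 = $50 + $16 = $66
Option 2: A->2 + B->1 = $46 + $19 = $65
Min cost = min($66, $65) = $65

$65


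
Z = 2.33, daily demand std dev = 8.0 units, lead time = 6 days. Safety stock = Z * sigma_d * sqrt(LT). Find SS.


Formula: SS = z * sigma_d * sqrt(LT)
sqrt(LT) = sqrt(6) = 2.4495
SS = 2.33 * 8.0 * 2.4495
SS = 45.7 units

45.7 units


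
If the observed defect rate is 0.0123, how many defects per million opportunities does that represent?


DPMO = defect_rate * 1000000 = 0.0123 * 1000000

12300


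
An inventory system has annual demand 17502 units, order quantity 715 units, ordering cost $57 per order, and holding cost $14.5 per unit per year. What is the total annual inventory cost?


TC = 17502/715 * 57 + 715/2 * 14.5

$6579.01


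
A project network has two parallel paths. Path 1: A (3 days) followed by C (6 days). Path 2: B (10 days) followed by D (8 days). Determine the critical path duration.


Path 1 = 3 + 6 = 9 days
Path 2 = 10 + 8 = 18 days
Duration = max(9, 18) = 18 days

18 days


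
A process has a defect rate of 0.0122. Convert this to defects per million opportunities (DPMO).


DPMO = defect_rate * 1000000 = 0.0122 * 1000000

12200


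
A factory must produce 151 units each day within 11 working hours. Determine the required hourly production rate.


Formula: Production Rate = Daily Demand / Available Hours
Rate = 151 units/day / 11 hours/day
Rate = 13.7 units/hour

13.7 units/hour


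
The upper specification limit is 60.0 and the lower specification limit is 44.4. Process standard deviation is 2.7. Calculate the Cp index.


Cp = (60.0 - 44.4) / (6 * 2.7)

0.96


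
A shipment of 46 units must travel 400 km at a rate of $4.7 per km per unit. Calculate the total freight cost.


TC = dist * cost * units = 400 * 4.7 * 46 = $86480.00

$86480.00


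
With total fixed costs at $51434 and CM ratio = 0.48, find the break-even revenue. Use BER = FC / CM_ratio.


Formula: BER = Fixed Costs / Contribution Margin Ratio
BER = $51434 / 0.48
BER = $107154.17 (to the nearest cent)

$107154.17


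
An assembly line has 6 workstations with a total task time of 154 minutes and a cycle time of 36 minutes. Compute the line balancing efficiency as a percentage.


Formula: Efficiency = Sum of Task Times / (N_stations * CT) * 100
Total station capacity = 6 stations * 36 min = 216 min
Efficiency = 154 / 216 * 100 = 71.3%

71.3%


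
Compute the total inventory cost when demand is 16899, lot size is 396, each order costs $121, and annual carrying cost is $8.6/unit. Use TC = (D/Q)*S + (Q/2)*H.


TC = 16899/396 * 121 + 396/2 * 8.6

$6866.38


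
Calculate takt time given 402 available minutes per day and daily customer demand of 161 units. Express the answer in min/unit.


Formula: Takt Time = Available Production Time / Customer Demand
Takt = 402 min/day / 161 units/day
Takt = 2.5 min/unit

2.5 min/unit


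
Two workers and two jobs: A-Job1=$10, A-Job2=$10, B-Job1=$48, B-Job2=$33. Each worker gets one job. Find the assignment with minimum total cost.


Option 1: A->1 + B->2 = $10 + $33 = $43
Option 2: A->2 + B->1 = $10 + $48 = $58
Min cost = min($43, $58) = $43

$43


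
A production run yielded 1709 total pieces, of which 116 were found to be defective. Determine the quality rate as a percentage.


Formula: Quality Rate = Good Pieces / Total Pieces * 100
Good pieces = 1709 - 116 = 1593
QR = 1593 / 1709 * 100 = 93.2%

93.2%


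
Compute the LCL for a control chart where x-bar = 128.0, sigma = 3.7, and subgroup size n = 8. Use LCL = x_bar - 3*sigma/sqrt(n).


LCL = 128.0 - 3 * 3.7 / sqrt(8)

124.08


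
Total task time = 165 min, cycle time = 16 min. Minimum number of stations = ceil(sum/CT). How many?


Formula: N_min = ceil(Sum of Task Times / Cycle Time)
N_min = ceil(165 min / 16 min) = ceil(10.3125)
N_min = 11 stations

11


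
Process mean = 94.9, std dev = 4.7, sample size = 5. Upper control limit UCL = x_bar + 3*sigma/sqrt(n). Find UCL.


UCL = 94.9 + 3 * 4.7 / sqrt(5)

101.21


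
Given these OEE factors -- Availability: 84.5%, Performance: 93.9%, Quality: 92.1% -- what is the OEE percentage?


Formula: OEE = Availability * Performance * Quality / 10000
A * P = 84.5% * 93.9% / 100 = 79.35%
OEE = 79.35% * 92.1% / 100 = 73.1%

73.1%
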